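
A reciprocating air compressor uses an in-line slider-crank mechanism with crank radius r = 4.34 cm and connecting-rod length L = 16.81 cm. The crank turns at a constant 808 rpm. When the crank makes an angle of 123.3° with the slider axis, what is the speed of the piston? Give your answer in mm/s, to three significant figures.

2620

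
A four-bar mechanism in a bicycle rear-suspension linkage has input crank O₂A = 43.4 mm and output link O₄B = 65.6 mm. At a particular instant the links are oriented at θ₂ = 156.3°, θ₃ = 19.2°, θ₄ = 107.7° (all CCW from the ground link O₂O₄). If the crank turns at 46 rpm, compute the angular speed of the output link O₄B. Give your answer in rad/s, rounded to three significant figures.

2.17

ω₂ = 4.817 rad/s (from 46 rpm).
Differentiating the loop-closure r₂e^{iθ₂}+r₃e^{iθ₃}=r₁+r₄e^{iθ₄} gives r₂ω₂e^{iθ₂}+r₃ω₃e^{iθ₃}=r₄ω₄e^{iθ₄}.
Eliminating the other unknown: ω₄ = r₂ω₂ sin(θ₂−θ₃) / [r₄ sin(θ₄−θ₃)].
Numerator sine = +0.68072; denominator sine = +0.99966.
Result = 0.0434·4.817·(+0.68072) / (0.0656·(+0.99966)) = +2.1702 rad/s; magnitude 2.1702 rad/s.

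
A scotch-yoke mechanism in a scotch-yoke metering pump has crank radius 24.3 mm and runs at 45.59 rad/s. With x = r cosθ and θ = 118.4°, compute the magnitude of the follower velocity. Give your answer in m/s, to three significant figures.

0.975

ω = 45.59 rad/s
x = r cosθ ⇒ ẋ = −rω sinθ.
|v| = rω|sinθ| = 0.0243·45.59·|sin 118.4°| = 0.97451 m/s.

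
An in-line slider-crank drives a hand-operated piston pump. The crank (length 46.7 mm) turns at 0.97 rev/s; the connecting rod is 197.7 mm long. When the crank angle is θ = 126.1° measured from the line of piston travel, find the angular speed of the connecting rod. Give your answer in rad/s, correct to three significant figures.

0.864

ω = 6.095 rad/s (converted from 0.97 rev/s).
The rod makes angle φ with the slider axis where L sinφ = r sinθ; differentiating, L cosφ·φ̇ = r ω cosθ.
L cosφ = √(L² − r² sin²θ) = 0.19407 m.
|ω_rod| = r ω |cosθ| / √(L² − r² sin²θ) = 0.0467·6.095·0.58920/0.19407 = 0.86413 rad/s.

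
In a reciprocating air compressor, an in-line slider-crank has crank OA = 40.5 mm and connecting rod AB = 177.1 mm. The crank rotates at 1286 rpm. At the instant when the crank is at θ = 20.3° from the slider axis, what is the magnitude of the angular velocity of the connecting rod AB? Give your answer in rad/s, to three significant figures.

29.0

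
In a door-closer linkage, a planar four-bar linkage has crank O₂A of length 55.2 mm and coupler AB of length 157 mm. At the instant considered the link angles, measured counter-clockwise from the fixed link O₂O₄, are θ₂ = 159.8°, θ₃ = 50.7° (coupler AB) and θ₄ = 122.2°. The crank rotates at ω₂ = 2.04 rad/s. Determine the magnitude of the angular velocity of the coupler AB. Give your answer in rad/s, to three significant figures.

0.461

ω₂ = 2.04 rad/s
Differentiating the loop-closure r₂e^{iθ₂}+r₃e^{iθ₃}=r₁+r₄e^{iθ₄} gives r₂ω₂e^{iθ₂}+r₃ω₃e^{iθ₃}=r₄ω₄e^{iθ₄}.
Eliminating the other unknown: ω₃ = r₂ω₂ sin(θ₄−θ₂) / [r₃ sin(θ₃−θ₄)].
Numerator sine = -0.61015; denominator sine = -0.94832.
Result = 0.0552·2.04·(-0.61015) / (0.157·(-0.94832)) = +0.46147 rad/s; magnitude 0.46147 rad/s.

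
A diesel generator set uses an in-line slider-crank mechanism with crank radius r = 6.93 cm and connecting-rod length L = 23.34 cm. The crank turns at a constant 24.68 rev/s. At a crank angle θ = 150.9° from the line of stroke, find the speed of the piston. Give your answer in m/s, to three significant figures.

3.86

ω = 2π·24.7 = 155.1 rad/s
For an in-line slider-crank, x = r cosθ + √(L² − r² sin²θ), so v = −rω sinθ·[1 + r cosθ/√(L² − r² sin²θ)].
With r = 0.0693 m, L = 0.2334 m, θ = 150.9°: √(L² − r² sin²θ) = 0.23095 m.
v = −0.0693·155.1·0.48634·[1 + 0.0693·-0.87377/0.23095] = -3.856 m/s.
|v| = 3.856 m/s.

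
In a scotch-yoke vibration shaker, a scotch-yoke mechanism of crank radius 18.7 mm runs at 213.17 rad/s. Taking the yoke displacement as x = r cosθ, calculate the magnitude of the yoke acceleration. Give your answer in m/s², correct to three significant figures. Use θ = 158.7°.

792

ω = 213.2 rad/s
x = r cosθ ⇒ ẍ = −rω² cosθ (ω constant).
|a| = rω²|cosθ| = 0.0187·(213.2)²·|cos 158.7°| = 791.71 m/s².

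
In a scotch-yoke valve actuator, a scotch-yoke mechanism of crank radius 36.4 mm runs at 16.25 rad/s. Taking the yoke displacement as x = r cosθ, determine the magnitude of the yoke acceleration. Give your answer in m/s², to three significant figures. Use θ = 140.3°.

7.40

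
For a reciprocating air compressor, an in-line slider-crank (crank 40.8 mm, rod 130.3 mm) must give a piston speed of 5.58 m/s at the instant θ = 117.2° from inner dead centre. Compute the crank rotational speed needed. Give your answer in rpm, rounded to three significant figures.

For an in-line slider-crank, |v_piston| = rω|sinθ|·[1 + r cosθ/√(L² − r² sin²θ)].
With r = 0.0408 m, L = 0.1303 m, θ = 117.2°: the bracketed kinematic factor |dx/dθ| = 0.03088 m.
ω = v/|dx/dθ| = 5.58/0.03088 = 180.7 rad/s.
N = 60ω/(2π) = 1725.5 rpm.

1730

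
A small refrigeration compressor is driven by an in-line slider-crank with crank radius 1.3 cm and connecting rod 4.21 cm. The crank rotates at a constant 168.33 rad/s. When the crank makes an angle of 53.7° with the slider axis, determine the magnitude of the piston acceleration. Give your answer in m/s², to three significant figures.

186

ω = 168.3 rad/s
x(θ) = r cosθ + √(L² − r² sin²θ); with ω constant, a = ω²·d²x/dθ².
d²x/dθ² = −r cosθ − r²(cos2θ)/√u − r⁴ sin²2θ/(4u^{3/2}),  u = L² − r² sin²θ = 0.00166264 m².
Substituting r = 0.013 m, L = 0.0421 m, θ = 53.7°: d²x/dθ² = -0.0065527 m.
a = ω²·d²x/dθ² = (168.3)²·(-0.0065527) = -185.67 m/s²;  |a| = 185.67 m/s².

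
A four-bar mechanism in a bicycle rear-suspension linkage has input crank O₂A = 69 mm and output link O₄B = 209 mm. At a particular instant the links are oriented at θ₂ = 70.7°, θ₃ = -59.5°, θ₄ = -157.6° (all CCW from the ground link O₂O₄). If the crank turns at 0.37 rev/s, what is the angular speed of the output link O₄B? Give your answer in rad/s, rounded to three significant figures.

ω₂ = 2.325 rad/s (from 0.37 rev/s).
Differentiating the loop-closure r₂e^{iθ₂}+r₃e^{iθ₃}=r₁+r₄e^{iθ₄} gives r₂ω₂e^{iθ₂}+r₃ω₃e^{iθ₃}=r₄ω₄e^{iθ₄}.
Eliminating the other unknown: ω₄ = r₂ω₂ sin(θ₂−θ₃) / [r₄ sin(θ₄−θ₃)].
Numerator sine = +0.76380; denominator sine = -0.99002.
Result = 0.069·2.325·(+0.76380) / (0.209·(-0.99002)) = -0.59213 rad/s; magnitude 0.59213 rad/s.

0.592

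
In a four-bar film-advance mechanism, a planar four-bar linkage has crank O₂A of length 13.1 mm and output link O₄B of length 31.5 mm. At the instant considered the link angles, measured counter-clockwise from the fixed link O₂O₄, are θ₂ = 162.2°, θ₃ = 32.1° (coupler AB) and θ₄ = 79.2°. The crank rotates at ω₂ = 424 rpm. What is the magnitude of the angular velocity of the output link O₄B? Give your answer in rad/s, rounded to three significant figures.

19.3

ω₂ = 44.4 rad/s (from 424 rpm).
Differentiating the loop-closure r₂e^{iθ₂}+r₃e^{iθ₃}=r₁+r₄e^{iθ₄} gives r₂ω₂e^{iθ₂}+r₃ω₃e^{iθ₃}=r₄ω₄e^{iθ₄}.
Eliminating the other unknown: ω₄ = r₂ω₂ sin(θ₂−θ₃) / [r₄ sin(θ₄−θ₃)].
Numerator sine = +0.76492; denominator sine = +0.73254.
Result = 0.0131·44.4·(+0.76492) / (0.0315·(+0.73254)) = +19.281 rad/s; magnitude 19.281 rad/s.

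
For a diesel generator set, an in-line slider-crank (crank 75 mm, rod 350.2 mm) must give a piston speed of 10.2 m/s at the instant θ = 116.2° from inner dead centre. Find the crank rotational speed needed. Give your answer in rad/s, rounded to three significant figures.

For an in-line slider-crank, |v_piston| = rω|sinθ|·[1 + r cosθ/√(L² − r² sin²θ)].
With r = 0.075 m, L = 0.3502 m, θ = 116.2°: the bracketed kinematic factor |dx/dθ| = 0.060811 m.
ω = v/|dx/dθ| = 10.2/0.060811 = 167.73 rad/s.

168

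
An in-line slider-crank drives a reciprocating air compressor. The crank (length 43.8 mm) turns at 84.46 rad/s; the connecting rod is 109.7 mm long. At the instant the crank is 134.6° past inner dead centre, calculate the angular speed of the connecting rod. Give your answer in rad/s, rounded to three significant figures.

24.7

ω = 84.46 rad/s
The rod makes angle φ with the slider axis where L sinφ = r sinθ; differentiating, L cosφ·φ̇ = r ω cosθ.
L cosφ = √(L² − r² sin²θ) = 0.10517 m.
|ω_rod| = r ω |cosθ| / √(L² − r² sin²θ) = 0.0438·84.46·0.70215/0.10517 = 24.697 rad/s.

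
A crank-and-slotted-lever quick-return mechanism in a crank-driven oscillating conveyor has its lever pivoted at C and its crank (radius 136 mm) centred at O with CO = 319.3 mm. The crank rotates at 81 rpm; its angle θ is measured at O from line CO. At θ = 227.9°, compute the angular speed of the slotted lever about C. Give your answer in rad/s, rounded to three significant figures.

ω = 8.482 rad/s (from 81 rpm).
Crank pin A relative to C: A = (d + r cosθ, r sinθ); lever angle φ = atan2(r sinθ, d + r cosθ).
Differentiating tanφ: φ̇ = rω(d cosθ + r)/(d² + r² + 2dr cosθ).
d² + r² + 2dr cosθ = |CA|² = 0.0622222 m²;  d cosθ + r = -0.078067 m.
|ω_lever| = |0.136·8.482·-0.078067| / 0.0622222 = 1.4474 rad/s.

1.45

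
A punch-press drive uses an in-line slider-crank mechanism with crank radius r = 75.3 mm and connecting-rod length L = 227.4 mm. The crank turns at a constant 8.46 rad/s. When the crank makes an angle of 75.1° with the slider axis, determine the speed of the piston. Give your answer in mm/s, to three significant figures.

671

ω = 8.46 rad/s
For an in-line slider-crank, x = r cosθ + √(L² − r² sin²θ), so v = −rω sinθ·[1 + r cosθ/√(L² − r² sin²θ)].
With r = 0.0753 m, L = 0.2274 m, θ = 75.1°: √(L² − r² sin²θ) = 0.21544 m.
v = −0.0753·8.46·0.96638·[1 + 0.0753·0.25713/0.21544] = -0.67094 m/s.
|v| = 0.67094 m/s = 670.94 mm/s.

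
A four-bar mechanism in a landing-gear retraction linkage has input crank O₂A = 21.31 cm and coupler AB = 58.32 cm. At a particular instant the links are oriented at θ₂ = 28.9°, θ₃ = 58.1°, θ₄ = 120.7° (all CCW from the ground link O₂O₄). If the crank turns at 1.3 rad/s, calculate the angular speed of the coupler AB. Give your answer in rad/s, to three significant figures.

ω₂ = 1.3 rad/s
Differentiating the loop-closure r₂e^{iθ₂}+r₃e^{iθ₃}=r₁+r₄e^{iθ₄} gives r₂ω₂e^{iθ₂}+r₃ω₃e^{iθ₃}=r₄ω₄e^{iθ₄}.
Eliminating the other unknown: ω₃ = r₂ω₂ sin(θ₄−θ₂) / [r₃ sin(θ₃−θ₄)].
Numerator sine = +0.99951; denominator sine = -0.88782.
Result = 0.2131·1.3·(+0.99951) / (0.5832·(-0.88782)) = -0.53478 rad/s; magnitude 0.53478 rad/s.

0.535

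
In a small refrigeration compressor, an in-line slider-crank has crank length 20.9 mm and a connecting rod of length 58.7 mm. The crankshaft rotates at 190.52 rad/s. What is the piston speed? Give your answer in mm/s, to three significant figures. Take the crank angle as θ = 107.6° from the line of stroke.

ω = 190.5 rad/s
For an in-line slider-crank, x = r cosθ + √(L² − r² sin²θ), so v = −rω sinθ·[1 + r cosθ/√(L² − r² sin²θ)].
With r = 0.0209 m, L = 0.0587 m, θ = 107.6°: √(L² − r² sin²θ) = 0.055216 m.
v = −0.0209·190.5·0.95319·[1 + 0.0209·-0.30237/0.055216] = -3.3611 m/s.
|v| = 3.3611 m/s = 3361.1 mm/s.

3360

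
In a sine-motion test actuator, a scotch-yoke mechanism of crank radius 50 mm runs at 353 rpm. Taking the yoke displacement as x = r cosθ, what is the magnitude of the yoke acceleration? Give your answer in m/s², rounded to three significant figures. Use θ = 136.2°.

49.3

ω = 36.97 rad/s (from 353 rpm).
x = r cosθ ⇒ ẍ = −rω² cosθ (ω constant).
|a| = rω²|cosθ| = 0.05·(36.97)²·|cos 136.2°| = 49.314 m/s².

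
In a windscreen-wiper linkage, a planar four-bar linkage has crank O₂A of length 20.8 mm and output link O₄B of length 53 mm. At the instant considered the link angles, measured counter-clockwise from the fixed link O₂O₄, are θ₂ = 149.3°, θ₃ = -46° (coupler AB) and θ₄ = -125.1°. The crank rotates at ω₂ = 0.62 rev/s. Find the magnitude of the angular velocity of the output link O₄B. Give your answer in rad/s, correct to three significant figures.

ω₂ = 3.896 rad/s (from 0.62 rev/s).
Differentiating the loop-closure r₂e^{iθ₂}+r₃e^{iθ₃}=r₁+r₄e^{iθ₄} gives r₂ω₂e^{iθ₂}+r₃ω₃e^{iθ₃}=r₄ω₄e^{iθ₄}.
Eliminating the other unknown: ω₄ = r₂ω₂ sin(θ₂−θ₃) / [r₄ sin(θ₄−θ₃)].
Numerator sine = -0.26387; denominator sine = -0.98196.
Result = 0.0208·3.896·(-0.26387) / (0.053·(-0.98196)) = +0.41083 rad/s; magnitude 0.41083 rad/s.

0.411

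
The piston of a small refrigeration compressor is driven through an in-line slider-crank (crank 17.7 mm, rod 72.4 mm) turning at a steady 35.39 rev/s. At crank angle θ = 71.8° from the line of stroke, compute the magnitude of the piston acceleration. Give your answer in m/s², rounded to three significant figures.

ω = 2π·35.4 = 222.4 rad/s
x(θ) = r cosθ + √(L² − r² sin²θ); with ω constant, a = ω²·d²x/dθ².
d²x/dθ² = −r cosθ − r²(cos2θ)/√u − r⁴ sin²2θ/(4u^{3/2}),  u = L² − r² sin²θ = 0.00495903 m².
Substituting r = 0.0177 m, L = 0.0724 m, θ = 71.8°: d²x/dθ² = -0.0019722 m.
a = ω²·d²x/dθ² = (222.4)²·(-0.0019722) = -97.516 m/s²;  |a| = 97.516 m/s².

97.5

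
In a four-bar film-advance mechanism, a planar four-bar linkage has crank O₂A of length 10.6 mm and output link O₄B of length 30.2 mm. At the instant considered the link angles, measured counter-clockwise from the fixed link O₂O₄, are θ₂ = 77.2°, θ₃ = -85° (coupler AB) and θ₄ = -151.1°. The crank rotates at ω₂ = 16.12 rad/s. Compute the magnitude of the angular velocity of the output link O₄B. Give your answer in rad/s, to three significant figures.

ω₂ = 16.12 rad/s
Differentiating the loop-closure r₂e^{iθ₂}+r₃e^{iθ₃}=r₁+r₄e^{iθ₄} gives r₂ω₂e^{iθ₂}+r₃ω₃e^{iθ₃}=r₄ω₄e^{iθ₄}.
Eliminating the other unknown: ω₄ = r₂ω₂ sin(θ₂−θ₃) / [r₄ sin(θ₄−θ₃)].
Numerator sine = +0.30570; denominator sine = -0.91425.
Result = 0.0106·16.12·(+0.30570) / (0.0302·(-0.91425)) = -1.8918 rad/s; magnitude 1.8918 rad/s.

1.89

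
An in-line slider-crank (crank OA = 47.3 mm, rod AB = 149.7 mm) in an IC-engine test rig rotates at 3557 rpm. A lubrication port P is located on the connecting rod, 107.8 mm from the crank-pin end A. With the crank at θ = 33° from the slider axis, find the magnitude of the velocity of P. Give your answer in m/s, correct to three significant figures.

12.2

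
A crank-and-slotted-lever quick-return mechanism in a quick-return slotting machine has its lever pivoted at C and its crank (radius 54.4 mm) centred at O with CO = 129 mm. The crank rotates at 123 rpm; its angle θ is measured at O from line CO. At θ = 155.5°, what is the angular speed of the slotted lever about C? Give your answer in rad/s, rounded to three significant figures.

ω = 12.88 rad/s (from 123 rpm).
Crank pin A relative to C: A = (d + r cosθ, r sinθ); lever angle φ = atan2(r sinθ, d + r cosθ).
Differentiating tanφ: φ̇ = rω(d cosθ + r)/(d² + r² + 2dr cosθ).
d² + r² + 2dr cosθ = |CA|² = 0.00682887 m²;  d cosθ + r = -0.062985 m.
|ω_lever| = |0.0544·12.88·-0.062985| / 0.00682887 = 6.4628 rad/s.

6.46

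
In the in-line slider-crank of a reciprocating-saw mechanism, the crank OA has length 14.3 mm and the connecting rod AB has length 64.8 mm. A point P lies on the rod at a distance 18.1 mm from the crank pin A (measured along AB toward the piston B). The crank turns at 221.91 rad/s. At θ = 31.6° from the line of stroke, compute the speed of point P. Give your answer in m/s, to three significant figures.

2.62

ω = 221.9 rad/s.  Crank-pin speed |V_A| = rω = 3.1733 m/s, perpendicular to OA.
Rod angle: sinφ = −(r/L) sinθ ⇒ φ = -6.640°; ω_rod = −rω cosθ/√(L²−r²sin²θ) = -41.991 rad/s.
V_P = V_A + ω_rod × AP, with AP = 0.0181 m along the rod.
Components: V_Px = −rω sinθ − a·ω_rod·sinφ = -1.7507 m/s;  V_Py = rω cosθ + a·ω_rod·cosφ = +1.9478 m/s.
|V_P| = √(V_Px² + V_Py²) = 2.619 m/s.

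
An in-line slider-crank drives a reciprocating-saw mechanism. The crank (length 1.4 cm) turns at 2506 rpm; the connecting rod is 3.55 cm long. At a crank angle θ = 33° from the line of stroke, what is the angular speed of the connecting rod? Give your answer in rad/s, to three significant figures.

88.9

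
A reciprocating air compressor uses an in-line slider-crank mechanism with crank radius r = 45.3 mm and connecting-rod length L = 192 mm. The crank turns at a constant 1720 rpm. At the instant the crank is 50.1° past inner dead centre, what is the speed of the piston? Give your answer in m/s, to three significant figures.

7.22

ω = 2π·1720/60 = 180.1 rad/s
For an in-line slider-crank, x = r cosθ + √(L² − r² sin²θ), so v = −rω sinθ·[1 + r cosθ/√(L² − r² sin²θ)].
With r = 0.0453 m, L = 0.192 m, θ = 50.1°: √(L² − r² sin²θ) = 0.18883 m.
v = −0.0453·180.1·0.76717·[1 + 0.0453·0.64145/0.18883] = -7.2228 m/s.
|v| = 7.2228 m/s.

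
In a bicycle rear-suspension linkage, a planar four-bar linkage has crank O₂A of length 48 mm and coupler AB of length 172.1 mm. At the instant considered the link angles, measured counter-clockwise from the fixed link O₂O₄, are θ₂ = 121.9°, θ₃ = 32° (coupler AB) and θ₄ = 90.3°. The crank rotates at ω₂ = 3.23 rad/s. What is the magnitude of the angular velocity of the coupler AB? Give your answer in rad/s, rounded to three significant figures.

ω₂ = 3.23 rad/s
Differentiating the loop-closure r₂e^{iθ₂}+r₃e^{iθ₃}=r₁+r₄e^{iθ₄} gives r₂ω₂e^{iθ₂}+r₃ω₃e^{iθ₃}=r₄ω₄e^{iθ₄}.
Eliminating the other unknown: ω₃ = r₂ω₂ sin(θ₄−θ₂) / [r₃ sin(θ₃−θ₄)].
Numerator sine = -0.52399; denominator sine = -0.85081.
Result = 0.048·3.23·(-0.52399) / (0.1721·(-0.85081)) = +0.55482 rad/s; magnitude 0.55482 rad/s.

0.555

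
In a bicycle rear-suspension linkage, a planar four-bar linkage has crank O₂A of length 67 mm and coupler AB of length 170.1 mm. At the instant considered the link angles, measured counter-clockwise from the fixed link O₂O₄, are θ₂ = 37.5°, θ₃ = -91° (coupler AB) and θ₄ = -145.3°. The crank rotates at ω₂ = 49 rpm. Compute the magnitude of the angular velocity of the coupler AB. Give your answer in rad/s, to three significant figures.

0.122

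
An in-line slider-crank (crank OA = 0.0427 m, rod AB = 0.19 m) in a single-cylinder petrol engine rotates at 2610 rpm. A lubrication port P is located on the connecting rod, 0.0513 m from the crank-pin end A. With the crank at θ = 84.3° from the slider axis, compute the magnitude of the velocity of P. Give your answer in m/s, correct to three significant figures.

11.7

ω = 273.3 rad/s.  Crank-pin speed |V_A| = rω = 11.671 m/s, perpendicular to OA.
Rod angle: sinφ = −(r/L) sinθ ⇒ φ = -12.922°; ω_rod = −rω cosθ/√(L²−r²sin²θ) = -6.2592 rad/s.
V_P = V_A + ω_rod × AP, with AP = 0.0513 m along the rod.
Components: V_Px = −rω sinθ − a·ω_rod·sinφ = -11.685 m/s;  V_Py = rω cosθ + a·ω_rod·cosφ = +0.84617 m/s.
|V_P| = √(V_Px² + V_Py²) = 11.715 m/s.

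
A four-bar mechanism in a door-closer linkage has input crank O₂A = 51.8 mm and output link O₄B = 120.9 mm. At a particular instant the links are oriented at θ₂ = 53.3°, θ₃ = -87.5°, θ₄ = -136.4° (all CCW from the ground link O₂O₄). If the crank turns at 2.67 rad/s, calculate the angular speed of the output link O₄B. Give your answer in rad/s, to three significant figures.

ω₂ = 2.67 rad/s
Differentiating the loop-closure r₂e^{iθ₂}+r₃e^{iθ₃}=r₁+r₄e^{iθ₄} gives r₂ω₂e^{iθ₂}+r₃ω₃e^{iθ₃}=r₄ω₄e^{iθ₄}.
Eliminating the other unknown: ω₄ = r₂ω₂ sin(θ₂−θ₃) / [r₄ sin(θ₄−θ₃)].
Numerator sine = +0.63203; denominator sine = -0.75356.
Result = 0.0518·2.67·(+0.63203) / (0.1209·(-0.75356)) = -0.95947 rad/s; magnitude 0.95947 rad/s.

0.959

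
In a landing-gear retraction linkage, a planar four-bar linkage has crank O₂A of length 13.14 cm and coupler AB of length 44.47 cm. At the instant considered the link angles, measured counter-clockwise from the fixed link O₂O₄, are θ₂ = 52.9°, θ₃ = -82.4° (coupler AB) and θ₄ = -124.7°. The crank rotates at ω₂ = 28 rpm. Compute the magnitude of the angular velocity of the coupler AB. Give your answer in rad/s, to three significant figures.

0.0539

ω₂ = 2.932 rad/s (from 28 rpm).
Differentiating the loop-closure r₂e^{iθ₂}+r₃e^{iθ₃}=r₁+r₄e^{iθ₄} gives r₂ω₂e^{iθ₂}+r₃ω₃e^{iθ₃}=r₄ω₄e^{iθ₄}.
Eliminating the other unknown: ω₃ = r₂ω₂ sin(θ₄−θ₂) / [r₃ sin(θ₃−θ₄)].
Numerator sine = -0.04188; denominator sine = +0.67301.
Result = 0.1314·2.932·(-0.04188) / (0.4447·(+0.67301)) = -0.053908 rad/s; magnitude 0.053908 rad/s.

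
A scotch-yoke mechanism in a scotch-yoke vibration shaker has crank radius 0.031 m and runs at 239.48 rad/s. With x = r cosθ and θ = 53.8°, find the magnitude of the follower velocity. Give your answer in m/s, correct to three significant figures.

5.99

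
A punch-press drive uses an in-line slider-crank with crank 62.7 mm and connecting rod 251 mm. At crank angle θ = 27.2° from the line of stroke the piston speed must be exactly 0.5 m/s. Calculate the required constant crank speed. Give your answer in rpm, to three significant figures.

For an in-line slider-crank, |v_piston| = rω|sinθ|·[1 + r cosθ/√(L² − r² sin²θ)].
With r = 0.0627 m, L = 0.251 m, θ = 27.2°: the bracketed kinematic factor |dx/dθ| = 0.03507 m.
ω = v/|dx/dθ| = 0.5/0.03507 = 14.257 rad/s.
N = 60ω/(2π) = 136.15 rpm.

136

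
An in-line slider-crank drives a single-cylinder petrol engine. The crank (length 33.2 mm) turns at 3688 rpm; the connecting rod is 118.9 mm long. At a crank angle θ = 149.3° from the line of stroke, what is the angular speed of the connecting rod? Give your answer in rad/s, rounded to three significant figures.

ω = 386.2 rad/s (converted from 3688 rpm).
The rod makes angle φ with the slider axis where L sinφ = r sinθ; differentiating, L cosφ·φ̇ = r ω cosθ.
L cosφ = √(L² − r² sin²θ) = 0.11769 m.
|ω_rod| = r ω |cosθ| / √(L² − r² sin²θ) = 0.0332·386.2·0.85985/0.11769 = 93.682 rad/s.

93.7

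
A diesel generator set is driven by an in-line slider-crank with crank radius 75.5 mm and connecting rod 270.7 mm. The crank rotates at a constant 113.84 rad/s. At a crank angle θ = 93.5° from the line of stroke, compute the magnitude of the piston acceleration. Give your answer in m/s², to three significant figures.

ω = 113.8 rad/s
x(θ) = r cosθ + √(L² − r² sin²θ); with ω constant, a = ω²·d²x/dθ².
d²x/dθ² = −r cosθ − r²(cos2θ)/√u − r⁴ sin²2θ/(4u^{3/2}),  u = L² − r² sin²θ = 0.0675995 m².
Substituting r = 0.0755 m, L = 0.2707 m, θ = 93.5°: d²x/dθ² = +0.026363 m.
a = ω²·d²x/dθ² = (113.8)²·(+0.026363) = +341.65 m/s²;  |a| = 341.65 m/s².

342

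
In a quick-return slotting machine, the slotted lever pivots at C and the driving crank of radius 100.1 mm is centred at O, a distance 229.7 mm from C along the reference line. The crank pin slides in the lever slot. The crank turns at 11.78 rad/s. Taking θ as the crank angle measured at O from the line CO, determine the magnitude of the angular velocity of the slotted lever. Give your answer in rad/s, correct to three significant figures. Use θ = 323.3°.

3.36

ω = 11.78 rad/s
Crank pin A relative to C: A = (d + r cosθ, r sinθ); lever angle φ = atan2(r sinθ, d + r cosθ).
Differentiating tanφ: φ̇ = rω(d cosθ + r)/(d² + r² + 2dr cosθ).
d² + r² + 2dr cosθ = |CA|² = 0.0996525 m²;  d cosθ + r = +0.28427 m.
|ω_lever| = |0.1001·11.78·+0.28427| / 0.0996525 = 3.3637 rad/s.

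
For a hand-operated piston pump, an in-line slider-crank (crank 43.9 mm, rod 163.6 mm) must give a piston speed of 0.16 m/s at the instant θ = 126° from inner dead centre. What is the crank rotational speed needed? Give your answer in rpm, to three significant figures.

For an in-line slider-crank, |v_piston| = rω|sinθ|·[1 + r cosθ/√(L² − r² sin²θ)].
With r = 0.0439 m, L = 0.1636 m, θ = 126°: the bracketed kinematic factor |dx/dθ| = 0.029777 m.
ω = v/|dx/dθ| = 0.16/0.029777 = 5.3732 rad/s.
N = 60ω/(2π) = 51.311 rpm.

51.3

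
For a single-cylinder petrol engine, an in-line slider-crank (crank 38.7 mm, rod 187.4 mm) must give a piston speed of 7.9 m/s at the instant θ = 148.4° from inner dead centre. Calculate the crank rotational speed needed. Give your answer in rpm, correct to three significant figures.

4520

For an in-line slider-crank, |v_piston| = rω|sinθ|·[1 + r cosθ/√(L² − r² sin²θ)].
With r = 0.0387 m, L = 0.1874 m, θ = 148.4°: the bracketed kinematic factor |dx/dθ| = 0.01669 m.
ω = v/|dx/dθ| = 7.9/0.01669 = 473.32 rad/s.
N = 60ω/(2π) = 4519.9 rpm.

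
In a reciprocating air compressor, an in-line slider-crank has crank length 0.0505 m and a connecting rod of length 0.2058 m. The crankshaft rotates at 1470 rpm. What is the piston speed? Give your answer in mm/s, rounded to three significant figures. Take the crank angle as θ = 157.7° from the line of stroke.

ω = 2π·1470/60 = 153.9 rad/s
For an in-line slider-crank, x = r cosθ + √(L² − r² sin²θ), so v = −rω sinθ·[1 + r cosθ/√(L² − r² sin²θ)].
With r = 0.0505 m, L = 0.2058 m, θ = 157.7°: √(L² − r² sin²θ) = 0.20491 m.
v = −0.0505·153.9·0.37946·[1 + 0.0505·-0.92521/0.20491] = -2.2772 m/s.
|v| = 2.2772 m/s = 2277.2 mm/s.

2280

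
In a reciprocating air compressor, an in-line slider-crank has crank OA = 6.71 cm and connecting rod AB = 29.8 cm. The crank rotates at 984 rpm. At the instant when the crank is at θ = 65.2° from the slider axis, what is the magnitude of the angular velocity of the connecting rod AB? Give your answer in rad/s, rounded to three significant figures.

ω = 103 rad/s (converted from 984 rpm).
The rod makes angle φ with the slider axis where L sinφ = r sinθ; differentiating, L cosφ·φ̇ = r ω cosθ.
L cosφ = √(L² − r² sin²θ) = 0.29171 m.
|ω_rod| = r ω |cosθ| / √(L² − r² sin²θ) = 0.0671·103·0.41945/0.29171 = 9.9421 rad/s.

9.94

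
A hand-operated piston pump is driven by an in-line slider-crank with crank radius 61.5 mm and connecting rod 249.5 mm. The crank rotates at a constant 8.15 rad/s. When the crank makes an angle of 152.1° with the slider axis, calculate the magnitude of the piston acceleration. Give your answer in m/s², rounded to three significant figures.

3.03

ω = 8.15 rad/s
x(θ) = r cosθ + √(L² − r² sin²θ); with ω constant, a = ω²·d²x/dθ².
d²x/dθ² = −r cosθ − r²(cos2θ)/√u − r⁴ sin²2θ/(4u^{3/2}),  u = L² − r² sin²θ = 0.0614221 m².
Substituting r = 0.0615 m, L = 0.2495 m, θ = 152.1°: d²x/dθ² = +0.045613 m.
a = ω²·d²x/dθ² = (8.15)²·(+0.045613) = +3.0297 m/s²;  |a| = 3.0297 m/s².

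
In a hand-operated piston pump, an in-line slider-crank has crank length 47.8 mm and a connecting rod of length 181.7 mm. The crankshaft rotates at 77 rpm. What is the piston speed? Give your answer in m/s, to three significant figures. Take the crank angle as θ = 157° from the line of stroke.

0.114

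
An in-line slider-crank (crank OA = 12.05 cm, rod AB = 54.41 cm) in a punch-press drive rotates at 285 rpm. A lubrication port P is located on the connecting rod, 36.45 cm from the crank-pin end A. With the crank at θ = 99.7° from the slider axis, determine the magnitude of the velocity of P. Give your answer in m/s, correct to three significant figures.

3.46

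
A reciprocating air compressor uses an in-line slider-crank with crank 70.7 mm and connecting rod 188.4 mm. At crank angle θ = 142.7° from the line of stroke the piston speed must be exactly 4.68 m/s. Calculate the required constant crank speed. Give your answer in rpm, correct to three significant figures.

1500

For an in-line slider-crank, |v_piston| = rω|sinθ|·[1 + r cosθ/√(L² − r² sin²θ)].
With r = 0.0707 m, L = 0.1884 m, θ = 142.7°: the bracketed kinematic factor |dx/dθ| = 0.02971 m.
ω = v/|dx/dθ| = 4.68/0.02971 = 157.52 rad/s.
N = 60ω/(2π) = 1504.2 rpm.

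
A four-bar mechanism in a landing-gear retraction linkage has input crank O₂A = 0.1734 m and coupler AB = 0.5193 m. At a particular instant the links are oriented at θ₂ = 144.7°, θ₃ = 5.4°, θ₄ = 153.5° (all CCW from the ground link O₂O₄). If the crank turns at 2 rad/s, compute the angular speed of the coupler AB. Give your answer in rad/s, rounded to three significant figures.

0.193

ω₂ = 2 rad/s
Differentiating the loop-closure r₂e^{iθ₂}+r₃e^{iθ₃}=r₁+r₄e^{iθ₄} gives r₂ω₂e^{iθ₂}+r₃ω₃e^{iθ₃}=r₄ω₄e^{iθ₄}.
Eliminating the other unknown: ω₃ = r₂ω₂ sin(θ₄−θ₂) / [r₃ sin(θ₃−θ₄)].
Numerator sine = +0.15299; denominator sine = -0.52844.
Result = 0.1734·2·(+0.15299) / (0.5193·(-0.52844)) = -0.19334 rad/s; magnitude 0.19334 rad/s.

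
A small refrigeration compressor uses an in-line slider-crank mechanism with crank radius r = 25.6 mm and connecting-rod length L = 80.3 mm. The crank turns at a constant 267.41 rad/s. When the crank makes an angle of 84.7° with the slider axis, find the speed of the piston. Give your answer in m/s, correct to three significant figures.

ω = 267.4 rad/s
For an in-line slider-crank, x = r cosθ + √(L² − r² sin²θ), so v = −rω sinθ·[1 + r cosθ/√(L² − r² sin²θ)].
With r = 0.0256 m, L = 0.0803 m, θ = 84.7°: √(L² − r² sin²θ) = 0.076147 m.
v = −0.0256·267.4·0.99572·[1 + 0.0256·0.09237/0.076147] = -7.0281 m/s.
|v| = 7.0281 m/s.

7.03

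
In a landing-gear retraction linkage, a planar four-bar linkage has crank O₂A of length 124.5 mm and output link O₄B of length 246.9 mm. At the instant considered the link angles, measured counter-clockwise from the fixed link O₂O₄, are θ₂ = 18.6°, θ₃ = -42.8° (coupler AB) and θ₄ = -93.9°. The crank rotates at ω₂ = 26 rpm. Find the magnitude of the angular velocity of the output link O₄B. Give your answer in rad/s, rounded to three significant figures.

ω₂ = 2.723 rad/s (from 26 rpm).
Differentiating the loop-closure r₂e^{iθ₂}+r₃e^{iθ₃}=r₁+r₄e^{iθ₄} gives r₂ω₂e^{iθ₂}+r₃ω₃e^{iθ₃}=r₄ω₄e^{iθ₄}.
Eliminating the other unknown: ω₄ = r₂ω₂ sin(θ₂−θ₃) / [r₄ sin(θ₄−θ₃)].
Numerator sine = +0.87798; denominator sine = -0.77824.
Result = 0.1245·2.723·(+0.87798) / (0.2469·(-0.77824)) = -1.5489 rad/s; magnitude 1.5489 rad/s.

1.55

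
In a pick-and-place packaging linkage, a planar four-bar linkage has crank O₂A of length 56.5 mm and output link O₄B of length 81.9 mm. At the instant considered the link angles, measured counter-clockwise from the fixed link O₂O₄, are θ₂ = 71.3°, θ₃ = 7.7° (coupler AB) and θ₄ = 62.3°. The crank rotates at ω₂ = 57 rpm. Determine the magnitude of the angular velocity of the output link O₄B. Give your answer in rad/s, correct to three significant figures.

4.52

ω₂ = 5.969 rad/s (from 57 rpm).
Differentiating the loop-closure r₂e^{iθ₂}+r₃e^{iθ₃}=r₁+r₄e^{iθ₄} gives r₂ω₂e^{iθ₂}+r₃ω₃e^{iθ₃}=r₄ω₄e^{iθ₄}.
Eliminating the other unknown: ω₄ = r₂ω₂ sin(θ₂−θ₃) / [r₄ sin(θ₄−θ₃)].
Numerator sine = +0.89571; denominator sine = +0.81513.
Result = 0.0565·5.969·(+0.89571) / (0.0819·(+0.81513)) = +4.5249 rad/s; magnitude 4.5249 rad/s.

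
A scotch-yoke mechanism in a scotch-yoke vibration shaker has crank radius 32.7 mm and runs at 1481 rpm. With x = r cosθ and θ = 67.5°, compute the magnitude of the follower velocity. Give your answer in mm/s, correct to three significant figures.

4690

ω = 155.1 rad/s (from 1481 rpm).
x = r cosθ ⇒ ẋ = −rω sinθ.
|v| = rω|sinθ| = 0.0327·155.1·|sin 67.5°| = 4.6854 m/s = 4685.4 mm/s.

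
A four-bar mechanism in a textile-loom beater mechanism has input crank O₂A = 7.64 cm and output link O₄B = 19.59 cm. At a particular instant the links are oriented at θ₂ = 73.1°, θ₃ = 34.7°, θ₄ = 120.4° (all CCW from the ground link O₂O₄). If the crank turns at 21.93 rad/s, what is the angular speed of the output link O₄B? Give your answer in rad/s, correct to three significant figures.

5.33

ω₂ = 21.93 rad/s
Differentiating the loop-closure r₂e^{iθ₂}+r₃e^{iθ₃}=r₁+r₄e^{iθ₄} gives r₂ω₂e^{iθ₂}+r₃ω₃e^{iθ₃}=r₄ω₄e^{iθ₄}.
Eliminating the other unknown: ω₄ = r₂ω₂ sin(θ₂−θ₃) / [r₄ sin(θ₄−θ₃)].
Numerator sine = +0.62115; denominator sine = +0.99719.
Result = 0.0764·21.93·(+0.62115) / (0.1959·(+0.99719)) = +5.3274 rad/s; magnitude 5.3274 rad/s.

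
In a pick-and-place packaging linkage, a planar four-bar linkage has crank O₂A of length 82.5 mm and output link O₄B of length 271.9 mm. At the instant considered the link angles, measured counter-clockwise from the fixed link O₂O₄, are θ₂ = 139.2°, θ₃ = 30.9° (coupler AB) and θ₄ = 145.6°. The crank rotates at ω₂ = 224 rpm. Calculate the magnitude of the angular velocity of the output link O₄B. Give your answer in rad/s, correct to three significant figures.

7.44

ω₂ = 23.46 rad/s (from 224 rpm).
Differentiating the loop-closure r₂e^{iθ₂}+r₃e^{iθ₃}=r₁+r₄e^{iθ₄} gives r₂ω₂e^{iθ₂}+r₃ω₃e^{iθ₃}=r₄ω₄e^{iθ₄}.
Eliminating the other unknown: ω₄ = r₂ω₂ sin(θ₂−θ₃) / [r₄ sin(θ₄−θ₃)].
Numerator sine = +0.94943; denominator sine = +0.90851.
Result = 0.0825·23.46·(+0.94943) / (0.2719·(+0.90851)) = +7.438 rad/s; magnitude 7.438 rad/s.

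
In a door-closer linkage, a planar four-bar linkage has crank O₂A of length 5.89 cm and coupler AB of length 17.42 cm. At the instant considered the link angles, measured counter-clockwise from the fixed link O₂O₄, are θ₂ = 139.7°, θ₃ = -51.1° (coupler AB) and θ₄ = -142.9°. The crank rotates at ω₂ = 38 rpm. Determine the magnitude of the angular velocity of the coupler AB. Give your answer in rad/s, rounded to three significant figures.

ω₂ = 3.979 rad/s (from 38 rpm).
Differentiating the loop-closure r₂e^{iθ₂}+r₃e^{iθ₃}=r₁+r₄e^{iθ₄} gives r₂ω₂e^{iθ₂}+r₃ω₃e^{iθ₃}=r₄ω₄e^{iθ₄}.
Eliminating the other unknown: ω₃ = r₂ω₂ sin(θ₄−θ₂) / [r₃ sin(θ₃−θ₄)].
Numerator sine = +0.97592; denominator sine = +0.99951.
Result = 0.0589·3.979·(+0.97592) / (0.1742·(+0.99951)) = +1.3137 rad/s; magnitude 1.3137 rad/s.

1.31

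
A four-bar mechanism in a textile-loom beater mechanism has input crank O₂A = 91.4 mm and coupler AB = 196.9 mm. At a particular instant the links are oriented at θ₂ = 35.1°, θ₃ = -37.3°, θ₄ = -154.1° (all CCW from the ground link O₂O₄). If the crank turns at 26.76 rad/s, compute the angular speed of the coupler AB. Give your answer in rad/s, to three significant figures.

2.23

ω₂ = 26.76 rad/s
Differentiating the loop-closure r₂e^{iθ₂}+r₃e^{iθ₃}=r₁+r₄e^{iθ₄} gives r₂ω₂e^{iθ₂}+r₃ω₃e^{iθ₃}=r₄ω₄e^{iθ₄}.
Eliminating the other unknown: ω₃ = r₂ω₂ sin(θ₄−θ₂) / [r₃ sin(θ₃−θ₄)].
Numerator sine = +0.15988; denominator sine = +0.89259.
Result = 0.0914·26.76·(+0.15988) / (0.1969·(+0.89259)) = +2.225 rad/s; magnitude 2.225 rad/s.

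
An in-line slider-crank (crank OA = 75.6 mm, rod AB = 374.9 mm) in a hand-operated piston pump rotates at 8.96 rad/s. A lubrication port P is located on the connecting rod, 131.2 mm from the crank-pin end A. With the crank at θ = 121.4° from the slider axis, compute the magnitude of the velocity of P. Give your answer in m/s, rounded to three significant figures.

ω = 8.96 rad/s.  Crank-pin speed |V_A| = rω = 0.67738 m/s, perpendicular to OA.
Rod angle: sinφ = −(r/L) sinθ ⇒ φ = -9.911°; ω_rod = −rω cosθ/√(L²−r²sin²θ) = +0.95563 rad/s.
V_P = V_A + ω_rod × AP, with AP = 0.1312 m along the rod.
Components: V_Px = −rω sinθ − a·ω_rod·sinφ = -0.55659 m/s;  V_Py = rω cosθ + a·ω_rod·cosφ = -0.22941 m/s.
|V_P| = √(V_Px² + V_Py²) = 0.60202 m/s.

0.602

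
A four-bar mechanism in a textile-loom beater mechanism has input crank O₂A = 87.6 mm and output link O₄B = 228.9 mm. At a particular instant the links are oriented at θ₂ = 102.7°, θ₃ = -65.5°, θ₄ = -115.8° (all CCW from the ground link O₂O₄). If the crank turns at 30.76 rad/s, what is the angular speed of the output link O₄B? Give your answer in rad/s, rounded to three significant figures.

ω₂ = 30.76 rad/s
Differentiating the loop-closure r₂e^{iθ₂}+r₃e^{iθ₃}=r₁+r₄e^{iθ₄} gives r₂ω₂e^{iθ₂}+r₃ω₃e^{iθ₃}=r₄ω₄e^{iθ₄}.
Eliminating the other unknown: ω₄ = r₂ω₂ sin(θ₂−θ₃) / [r₄ sin(θ₄−θ₃)].
Numerator sine = +0.20450; denominator sine = -0.76940.
Result = 0.0876·30.76·(+0.20450) / (0.2289·(-0.76940)) = -3.1288 rad/s; magnitude 3.1288 rad/s.

3.13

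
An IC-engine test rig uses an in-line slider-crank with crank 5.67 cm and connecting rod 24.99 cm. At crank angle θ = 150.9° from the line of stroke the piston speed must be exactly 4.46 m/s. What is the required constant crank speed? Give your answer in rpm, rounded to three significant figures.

1930

For an in-line slider-crank, |v_piston| = rω|sinθ|·[1 + r cosθ/√(L² − r² sin²θ)].
With r = 0.0567 m, L = 0.2499 m, θ = 150.9°: the bracketed kinematic factor |dx/dθ| = 0.022075 m.
ω = v/|dx/dθ| = 4.46/0.022075 = 202.04 rad/s.
N = 60ω/(2π) = 1929.3 rpm.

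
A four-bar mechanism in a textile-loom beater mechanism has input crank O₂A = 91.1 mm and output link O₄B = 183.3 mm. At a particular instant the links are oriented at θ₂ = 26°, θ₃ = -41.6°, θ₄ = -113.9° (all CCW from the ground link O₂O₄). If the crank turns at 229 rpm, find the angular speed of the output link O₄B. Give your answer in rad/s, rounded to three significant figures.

ω₂ = 23.98 rad/s (from 229 rpm).
Differentiating the loop-closure r₂e^{iθ₂}+r₃e^{iθ₃}=r₁+r₄e^{iθ₄} gives r₂ω₂e^{iθ₂}+r₃ω₃e^{iθ₃}=r₄ω₄e^{iθ₄}.
Eliminating the other unknown: ω₄ = r₂ω₂ sin(θ₂−θ₃) / [r₄ sin(θ₄−θ₃)].
Numerator sine = +0.92455; denominator sine = -0.95266.
Result = 0.0911·23.98·(+0.92455) / (0.1833·(-0.95266)) = -11.567 rad/s; magnitude 11.567 rad/s.

11.6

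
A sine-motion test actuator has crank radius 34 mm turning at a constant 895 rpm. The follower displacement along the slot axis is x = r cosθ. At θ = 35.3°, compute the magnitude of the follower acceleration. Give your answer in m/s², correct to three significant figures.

ω = 93.72 rad/s (from 895 rpm).
x = r cosθ ⇒ ẍ = −rω² cosθ (ω constant).
|a| = rω²|cosθ| = 0.034·(93.72)²·|cos 35.3°| = 243.75 m/s².

244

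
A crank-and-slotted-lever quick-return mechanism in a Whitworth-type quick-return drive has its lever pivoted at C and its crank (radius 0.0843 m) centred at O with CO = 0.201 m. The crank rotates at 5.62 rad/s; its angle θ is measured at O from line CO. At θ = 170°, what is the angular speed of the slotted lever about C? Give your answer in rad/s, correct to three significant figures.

3.81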